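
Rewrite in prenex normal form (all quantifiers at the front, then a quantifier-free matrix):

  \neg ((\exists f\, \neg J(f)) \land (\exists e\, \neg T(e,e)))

Move each ¬ inward, flipping quantifiers it crosses:
  (\forall f\, J(f)) \lor (\forall e\, T(e,e))
All bound variables are already distinct, so no renaming is needed.
Finally move all quantifiers to the prefix:
  \forall f\, \forall e\, (J(f) \lor T(e,e))

\forall f\, \forall e\, (J(f) \lor T(e,e))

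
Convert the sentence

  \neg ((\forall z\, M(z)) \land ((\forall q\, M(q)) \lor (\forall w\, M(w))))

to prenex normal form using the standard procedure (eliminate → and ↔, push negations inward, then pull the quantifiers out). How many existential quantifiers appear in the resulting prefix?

3

Drive negations inward (¬∀x A ≡ ∃x ¬A, ¬∃x A ≡ ∀x ¬A, De Morgan for ∧/∨):
  (\exists z\, \neg M(z)) \lor (\exists q\, \neg M(q)) \land (\exists w\, \neg M(w))
Finally move all quantifiers to the prefix:
  \exists z\, \exists q\, \exists w\, (\neg M(z) \lor \neg M(q) \land \neg M(w))
The prefix is \exists z \exists q \exists w: 0 universal, 3 existential.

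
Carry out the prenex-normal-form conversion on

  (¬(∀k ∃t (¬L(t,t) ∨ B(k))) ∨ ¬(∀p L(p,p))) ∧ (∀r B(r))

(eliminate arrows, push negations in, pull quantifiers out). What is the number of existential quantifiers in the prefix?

Push ¬ through the quantifiers and connectives to reach negation normal form:
  ((∃k ∀t (L(t,t) ∧ ¬B(k))) ∨ (∃p ¬L(p,p))) ∧ (∀r B(r))
All bound variables are already distinct, so no renaming is needed.
Finally move all quantifiers to the prefix:
  ∃k ∀t ∃p ∀r ((L(t,t) ∧ ¬B(k) ∨ ¬L(p,p)) ∧ B(r))
The prefix is ∃k ∀t ∃p ∀r: 2 universal, 2 existential.

2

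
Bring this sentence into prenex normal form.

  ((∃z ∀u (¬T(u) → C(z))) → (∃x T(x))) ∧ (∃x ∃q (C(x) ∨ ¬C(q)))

Rewrite implications/biconditionals: A → B as ¬A ∨ B.
  (¬(∃z ∀u (¬¬T(u) ∨ C(z))) ∨ (∃x T(x))) ∧ (∃x ∃q (C(x) ∨ ¬C(q)))
Push ¬ through the quantifiers and connectives to reach negation normal form:
  ((∀z ∃u (¬T(u) ∧ ¬C(z))) ∨ (∃x T(x))) ∧ (∃x ∃q (C(x) ∨ ¬C(q)))
Rename bound variables to avoid capture: x↦w.
  ((∀z ∃u (¬T(u) ∧ ¬C(z))) ∨ (∃x T(x))) ∧ (∃w ∃q (C(w) ∨ ¬C(q)))
Finally move all quantifiers to the prefix:
  ∀z ∃u ∃x ∃w ∃q ((¬T(u) ∧ ¬C(z) ∨ T(x)) ∧ (C(w) ∨ ¬C(q)))

∀z ∃u ∃x ∃w ∃q ((¬T(u) ∧ ¬C(z) ∨ T(x)) ∧ (C(w) ∨ ¬C(q)))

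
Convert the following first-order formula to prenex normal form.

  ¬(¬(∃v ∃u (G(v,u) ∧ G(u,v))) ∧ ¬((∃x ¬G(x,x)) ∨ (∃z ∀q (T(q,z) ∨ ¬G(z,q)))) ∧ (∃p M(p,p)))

∃v ∃u ∃x ∃z ∀q ∀p (G(v,u) ∧ G(u,v) ∨ ¬G(x,x) ∨ T(q,z) ∨ ¬G(z,q) ∨ ¬M(p,p))

Drive negations inward (¬∀x A ≡ ∃x ¬A, ¬∃x A ≡ ∀x ¬A, De Morgan for ∧/∨):
  (∃v ∃u (G(v,u) ∧ G(u,v))) ∨ (∃x ¬G(x,x)) ∨ (∃z ∀q (T(q,z) ∨ ¬G(z,q))) ∨ (∀p ¬M(p,p))
Extract every quantifier outward, since the variables are now distinct and don't occur free across branches:
  ∃v ∃u ∃x ∃z ∀q ∀p (G(v,u) ∧ G(u,v) ∨ ¬G(x,x) ∨ T(q,z) ∨ ¬G(z,q) ∨ ¬M(p,p))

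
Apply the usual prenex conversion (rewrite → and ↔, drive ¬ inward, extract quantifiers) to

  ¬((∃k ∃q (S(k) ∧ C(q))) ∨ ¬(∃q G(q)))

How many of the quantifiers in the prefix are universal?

2

Move each ¬ inward, flipping quantifiers it crosses:
  (∀k ∀q (¬S(k) ∨ ¬C(q))) ∧ (∃q G(q))
Standardize variables apart so no two quantifiers bind the same name: q↦p.
  (∀k ∀q (¬S(k) ∨ ¬C(q))) ∧ (∃p G(p))
Finally move all quantifiers to the prefix:
  ∀k ∀q ∃p ((¬S(k) ∨ ¬C(q)) ∧ G(p))
The prefix is ∀k ∀q ∃p: 2 universal, 1 existential.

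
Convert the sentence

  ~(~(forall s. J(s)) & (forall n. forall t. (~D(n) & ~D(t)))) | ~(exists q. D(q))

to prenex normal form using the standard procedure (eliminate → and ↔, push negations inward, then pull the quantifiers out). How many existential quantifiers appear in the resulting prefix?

2

Drive negations inward (¬∀x A ≡ ∃x ¬A, ¬∃x A ≡ ∀x ¬A, De Morgan for ∧/∨):
  (forall s. J(s)) | (exists n. exists t. (D(n) | D(t))) | (forall q. ~D(q))
All bound variables are already distinct, so no renaming is needed.
Pull the quantifiers to the front (each side's bound variable is not free in the other side):
  forall s. exists n. exists t. forall q. (J(s) | D(n) | D(t) | ~D(q))
The prefix is forall s exists n exists t forall q: 2 universal, 2 existential.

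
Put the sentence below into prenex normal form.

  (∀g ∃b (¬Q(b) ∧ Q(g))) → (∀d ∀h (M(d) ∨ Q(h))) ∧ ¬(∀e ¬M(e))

∃g ∀b ∀d ∀h ∃e (Q(b) ∨ ¬Q(g) ∨ (M(d) ∨ Q(h)) ∧ M(e))

Rewrite implications/biconditionals: A → B as ¬A ∨ B.
  ¬(∀g ∃b (¬Q(b) ∧ Q(g))) ∨ (∀d ∀h (M(d) ∨ Q(h))) ∧ ¬(∀e ¬M(e))
Move each ¬ inward, flipping quantifiers it crosses:
  (∃g ∀b (Q(b) ∨ ¬Q(g))) ∨ (∀d ∀h (M(d) ∨ Q(h))) ∧ (∃e M(e))
Extract every quantifier outward, since the variables are now distinct and don't occur free across branches:
  ∃g ∀b ∀d ∀h ∃e (Q(b) ∨ ¬Q(g) ∨ (M(d) ∨ Q(h)) ∧ M(e))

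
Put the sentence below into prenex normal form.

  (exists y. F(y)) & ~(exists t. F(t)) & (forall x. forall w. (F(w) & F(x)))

Move each ¬ inward, flipping quantifiers it crosses:
  (exists y. F(y)) & (forall t. ~F(t)) & (forall x. forall w. (F(w) & F(x)))
All bound variables are already distinct, so no renaming is needed.
Pull the quantifiers to the front (each side's bound variable is not free in the other side):
  exists y. forall t. forall x. forall w. (F(y) & ~F(t) & F(w) & F(x))

exists y. forall t. forall x. forall w. (F(y) & ~F(t) & F(w) & F(x))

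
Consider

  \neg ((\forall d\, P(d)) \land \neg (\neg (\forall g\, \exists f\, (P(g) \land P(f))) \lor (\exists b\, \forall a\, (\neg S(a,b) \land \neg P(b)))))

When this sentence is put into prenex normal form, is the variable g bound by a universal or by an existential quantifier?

Drive negations inward (¬∀x A ≡ ∃x ¬A, ¬∃x A ≡ ∀x ¬A, De Morgan for ∧/∨):
  (\exists d\, \neg P(d)) \lor (\exists g\, \forall f\, (\neg P(g) \lor \neg P(f))) \lor (\exists b\, \forall a\, (\neg S(a,b) \land \neg P(b)))
Pull the quantifiers to the front (each side's bound variable is not free in the other side):
  \exists d\, \exists g\, \forall f\, \exists b\, \forall a\, (\neg P(d) \lor \neg P(g) \lor \neg P(f) \lor \neg S(a,b) \land \neg P(b))
The quantifier \forall g sits under an odd number of negations, so it flips to \exists g.

existential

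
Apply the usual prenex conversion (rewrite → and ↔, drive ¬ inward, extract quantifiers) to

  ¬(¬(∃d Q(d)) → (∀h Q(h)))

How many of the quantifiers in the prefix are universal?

Rewrite implications/biconditionals: A → B as ¬A ∨ B.
  ¬(¬¬(∃d Q(d)) ∨ (∀h Q(h)))
Move each ¬ inward, flipping quantifiers it crosses:
  (∀d ¬Q(d)) ∧ (∃h ¬Q(h))
All bound variables are already distinct, so no renaming is needed.
Pull the quantifiers to the front (each side's bound variable is not free in the other side):
  ∀d ∃h (¬Q(d) ∧ ¬Q(h))
The prefix is ∀d ∃h: 1 universal, 1 existential.

1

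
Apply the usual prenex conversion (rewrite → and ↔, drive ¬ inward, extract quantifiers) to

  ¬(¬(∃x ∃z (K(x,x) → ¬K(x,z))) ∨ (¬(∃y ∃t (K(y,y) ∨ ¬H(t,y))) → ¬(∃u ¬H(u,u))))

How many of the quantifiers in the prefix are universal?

Eliminate → and ↔ using ¬ and ∨.
  ¬(¬(∃x ∃z (¬K(x,x) ∨ ¬K(x,z))) ∨ ¬¬(∃y ∃t (K(y,y) ∨ ¬H(t,y))) ∨ ¬(∃u ¬H(u,u)))
Drive negations inward (¬∀x A ≡ ∃x ¬A, ¬∃x A ≡ ∀x ¬A, De Morgan for ∧/∨):
  (∃x ∃z (¬K(x,x) ∨ ¬K(x,z))) ∧ (∀y ∀t (¬K(y,y) ∧ H(t,y))) ∧ (∃u ¬H(u,u))
All bound variables are already distinct, so no renaming is needed.
Extract every quantifier outward, since the variables are now distinct and don't occur free across branches:
  ∃x ∃z ∀y ∀t ∃u ((¬K(x,x) ∨ ¬K(x,z)) ∧ ¬K(y,y) ∧ H(t,y) ∧ ¬H(u,u))
The prefix is ∃x ∃z ∀y ∀t ∃u: 2 universal, 3 existential.

2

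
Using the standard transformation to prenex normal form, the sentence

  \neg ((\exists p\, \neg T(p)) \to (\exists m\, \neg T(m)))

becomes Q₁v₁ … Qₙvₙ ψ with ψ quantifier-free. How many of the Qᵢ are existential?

First replace A → B with ¬A ∨ B.
  \neg (\neg (\exists p\, \neg T(p)) \lor (\exists m\, \neg T(m)))
Push ¬ through the quantifiers and connectives to reach negation normal form:
  (\exists p\, \neg T(p)) \land (\forall m\, T(m))
Extract every quantifier outward, since the variables are now distinct and don't occur free across branches:
  \exists p\, \forall m\, (\neg T(p) \land T(m))
The prefix is \exists p \forall m: 1 universal, 1 existential.

1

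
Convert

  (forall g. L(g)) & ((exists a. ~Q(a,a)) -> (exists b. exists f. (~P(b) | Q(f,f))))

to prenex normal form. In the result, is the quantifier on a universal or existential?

universal

Rewrite implications/biconditionals: A → B as ¬A ∨ B.
  (forall g. L(g)) & (~(exists a. ~Q(a,a)) | (exists b. exists f. (~P(b) | Q(f,f))))
Drive negations inward (¬∀x A ≡ ∃x ¬A, ¬∃x A ≡ ∀x ¬A, De Morgan for ∧/∨):
  (forall g. L(g)) & ((forall a. Q(a,a)) | (exists b. exists f. (~P(b) | Q(f,f))))
All bound variables are already distinct, so no renaming is needed.
Finally move all quantifiers to the prefix:
  forall g. forall a. exists b. exists f. (L(g) & (Q(a,a) | ~P(b) | Q(f,f)))
The quantifier exists a sits under an odd number of negations (counting the antecedent side of each →), so it flips to forall a.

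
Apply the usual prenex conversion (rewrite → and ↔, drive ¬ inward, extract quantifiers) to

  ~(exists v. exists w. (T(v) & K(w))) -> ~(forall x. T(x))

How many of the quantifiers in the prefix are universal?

First replace A → B with ¬A ∨ B.
  ~~(exists v. exists w. (T(v) & K(w))) | ~(forall x. T(x))
Drive negations inward (¬∀x A ≡ ∃x ¬A, ¬∃x A ≡ ∀x ¬A, De Morgan for ∧/∨):
  (exists v. exists w. (T(v) & K(w))) | (exists x. ~T(x))
All bound variables are already distinct, so no renaming is needed.
Extract every quantifier outward, since the variables are now distinct and don't occur free across branches:
  exists v. exists w. exists x. (T(v) & K(w) | ~T(x))
The prefix is exists v exists w exists x: 0 universal, 3 existential.

0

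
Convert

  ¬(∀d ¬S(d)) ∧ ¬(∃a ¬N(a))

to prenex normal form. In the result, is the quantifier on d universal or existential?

Drive negations inward (¬∀x A ≡ ∃x ¬A, ¬∃x A ≡ ∀x ¬A, De Morgan for ∧/∨):
  (∃d S(d)) ∧ (∀a N(a))
All bound variables are already distinct, so no renaming is needed.
Pull the quantifiers to the front (each side's bound variable is not free in the other side):
  ∃d ∀a (S(d) ∧ N(a))
The quantifier ∀d sits under an odd number of negations, so it flips to ∃d.

existential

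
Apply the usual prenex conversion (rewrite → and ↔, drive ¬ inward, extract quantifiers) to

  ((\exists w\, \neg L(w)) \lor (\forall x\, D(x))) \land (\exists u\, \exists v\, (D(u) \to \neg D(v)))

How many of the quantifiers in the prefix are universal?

First replace A → B with ¬A ∨ B.
  ((\exists w\, \neg L(w)) \lor (\forall x\, D(x))) \land (\exists u\, \exists v\, (\neg D(u) \lor \neg D(v)))
All bound variables are already distinct, so no renaming is needed.
Extract every quantifier outward, since the variables are now distinct and don't occur free across branches:
  \exists w\, \forall x\, \exists u\, \exists v\, ((\neg L(w) \lor D(x)) \land (\neg D(u) \lor \neg D(v)))
The prefix is \exists w \forall x \exists u \exists v: 1 universal, 3 existential.

1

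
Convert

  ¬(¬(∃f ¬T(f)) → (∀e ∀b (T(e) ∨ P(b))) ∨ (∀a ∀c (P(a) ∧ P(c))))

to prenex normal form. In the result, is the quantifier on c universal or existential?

Rewrite implications/biconditionals: A → B as ¬A ∨ B.
  ¬(¬¬(∃f ¬T(f)) ∨ (∀e ∀b (T(e) ∨ P(b))) ∨ (∀a ∀c (P(a) ∧ P(c))))
Drive negations inward (¬∀x A ≡ ∃x ¬A, ¬∃x A ≡ ∀x ¬A, De Morgan for ∧/∨):
  (∀f T(f)) ∧ (∃e ∃b (¬T(e) ∧ ¬P(b))) ∧ (∃a ∃c (¬P(a) ∨ ¬P(c)))
All bound variables are already distinct, so no renaming is needed.
Extract every quantifier outward, since the variables are now distinct and don't occur free across branches:
  ∀f ∃e ∃b ∃a ∃c (T(f) ∧ ¬T(e) ∧ ¬P(b) ∧ (¬P(a) ∨ ¬P(c)))
The quantifier ∀c sits under an odd number of negations (counting the antecedent side of each →), so it flips to ∃c.

existential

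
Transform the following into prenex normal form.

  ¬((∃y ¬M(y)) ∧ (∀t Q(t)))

Move each ¬ inward, flipping quantifiers it crosses:
  (∀y M(y)) ∨ (∃t ¬Q(t))
Extract every quantifier outward, since the variables are now distinct and don't occur free across branches:
  ∀y ∃t (M(y) ∨ ¬Q(t))

∀y ∃t (M(y) ∨ ¬Q(t))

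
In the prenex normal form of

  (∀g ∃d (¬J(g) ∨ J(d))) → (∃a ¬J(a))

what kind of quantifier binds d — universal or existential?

universal

Rewrite implications/biconditionals: A → B as ¬A ∨ B.
  ¬(∀g ∃d (¬J(g) ∨ J(d))) ∨ (∃a ¬J(a))
Drive negations inward (¬∀x A ≡ ∃x ¬A, ¬∃x A ≡ ∀x ¬A, De Morgan for ∧/∨):
  (∃g ∀d (J(g) ∧ ¬J(d))) ∨ (∃a ¬J(a))
All bound variables are already distinct, so no renaming is needed.
Finally move all quantifiers to the prefix:
  ∃g ∀d ∃a (J(g) ∧ ¬J(d) ∨ ¬J(a))
The quantifier ∃d sits under an odd number of negations (counting the antecedent side of each →), so it flips to ∀d.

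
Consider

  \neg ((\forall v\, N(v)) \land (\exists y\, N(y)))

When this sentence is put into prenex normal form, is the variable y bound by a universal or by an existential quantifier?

universal

Push ¬ through the quantifiers and connectives to reach negation normal form:
  (\exists v\, \neg N(v)) \lor (\forall y\, \neg N(y))
All bound variables are already distinct, so no renaming is needed.
Pull the quantifiers to the front (each side's bound variable is not free in the other side):
  \exists v\, \forall y\, (\neg N(v) \lor \neg N(y))
The quantifier \exists y sits under an odd number of negations, so it flips to \forall y.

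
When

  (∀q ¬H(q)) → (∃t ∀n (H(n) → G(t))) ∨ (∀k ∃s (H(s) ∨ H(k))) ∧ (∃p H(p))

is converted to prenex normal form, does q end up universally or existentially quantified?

Eliminate → and ↔ using ¬ and ∨.
  ¬(∀q ¬H(q)) ∨ (∃t ∀n (¬H(n) ∨ G(t))) ∨ (∀k ∃s (H(s) ∨ H(k))) ∧ (∃p H(p))
Push ¬ through the quantifiers and connectives to reach negation normal form:
  (∃q H(q)) ∨ (∃t ∀n (¬H(n) ∨ G(t))) ∨ (∀k ∃s (H(s) ∨ H(k))) ∧ (∃p H(p))
All bound variables are already distinct, so no renaming is needed.
Extract every quantifier outward, since the variables are now distinct and don't occur free across branches:
  ∃q ∃t ∀n ∀k ∃s ∃p (H(q) ∨ ¬H(n) ∨ G(t) ∨ (H(s) ∨ H(k)) ∧ H(p))
The quantifier ∀q sits under an odd number of negations (counting the antecedent side of each →), so it flips to ∃q.

existential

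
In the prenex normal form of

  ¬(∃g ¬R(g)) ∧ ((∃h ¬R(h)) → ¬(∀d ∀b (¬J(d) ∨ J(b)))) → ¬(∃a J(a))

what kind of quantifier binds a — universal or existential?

universal

Eliminate → and ↔ using ¬ and ∨.
  ¬(¬(∃g ¬R(g)) ∧ (¬(∃h ¬R(h)) ∨ ¬(∀d ∀b (¬J(d) ∨ J(b))))) ∨ ¬(∃a J(a))
Move each ¬ inward, flipping quantifiers it crosses:
  (∃g ¬R(g)) ∨ (∃h ¬R(h)) ∧ (∀d ∀b (¬J(d) ∨ J(b))) ∨ (∀a ¬J(a))
Finally move all quantifiers to the prefix:
  ∃g ∃h ∀d ∀b ∀a (¬R(g) ∨ ¬R(h) ∧ (¬J(d) ∨ J(b)) ∨ ¬J(a))
The quantifier ∃a sits under an odd number of negations (counting the antecedent side of each →), so it flips to ∀a.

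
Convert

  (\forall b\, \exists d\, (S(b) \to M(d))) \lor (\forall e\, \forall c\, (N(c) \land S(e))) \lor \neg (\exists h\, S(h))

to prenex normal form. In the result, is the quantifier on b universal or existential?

First replace A → B with ¬A ∨ B.
  (\forall b\, \exists d\, (\neg S(b) \lor M(d))) \lor (\forall e\, \forall c\, (N(c) \land S(e))) \lor \neg (\exists h\, S(h))
Move each ¬ inward, flipping quantifiers it crosses:
  (\forall b\, \exists d\, (\neg S(b) \lor M(d))) \lor (\forall e\, \forall c\, (N(c) \land S(e))) \lor (\forall h\, \neg S(h))
All bound variables are already distinct, so no renaming is needed.
Pull the quantifiers to the front (each side's bound variable is not free in the other side):
  \forall b\, \exists d\, \forall e\, \forall c\, \forall h\, (\neg S(b) \lor M(d) \lor N(c) \land S(e) \lor \neg S(h))
The quantifier \forall b sits under an even number of negations (counting the antecedent side of each →), so it remains universal.

universal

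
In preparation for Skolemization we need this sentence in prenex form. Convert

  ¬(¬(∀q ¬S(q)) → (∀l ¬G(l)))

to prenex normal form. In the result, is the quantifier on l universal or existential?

Eliminate → and ↔ using ¬ and ∨.
  ¬(¬¬(∀q ¬S(q)) ∨ (∀l ¬G(l)))
Move each ¬ inward, flipping quantifiers it crosses:
  (∃q S(q)) ∧ (∃l G(l))
Pull the quantifiers to the front (each side's bound variable is not free in the other side):
  ∃q ∃l (S(q) ∧ G(l))
The quantifier ∀l sits under an odd number of negations (counting the antecedent side of each →), so it flips to ∃l.

existential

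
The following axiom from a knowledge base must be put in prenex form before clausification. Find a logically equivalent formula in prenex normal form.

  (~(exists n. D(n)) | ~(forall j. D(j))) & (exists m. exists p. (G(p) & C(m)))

Move each ¬ inward, flipping quantifiers it crosses:
  ((forall n. ~D(n)) | (exists j. ~D(j))) & (exists m. exists p. (G(p) & C(m)))
All bound variables are already distinct, so no renaming is needed.
Extract every quantifier outward, since the variables are now distinct and don't occur free across branches:
  forall n. exists j. exists m. exists p. ((~D(n) | ~D(j)) & G(p) & C(m))

forall n. exists j. exists m. exists p. ((~D(n) | ~D(j)) & G(p) & C(m))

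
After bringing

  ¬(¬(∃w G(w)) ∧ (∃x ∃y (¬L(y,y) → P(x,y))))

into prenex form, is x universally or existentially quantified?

universal

First replace A → B with ¬A ∨ B.
  ¬(¬(∃w G(w)) ∧ (∃x ∃y (¬¬L(y,y) ∨ P(x,y))))
Drive negations inward (¬∀x A ≡ ∃x ¬A, ¬∃x A ≡ ∀x ¬A, De Morgan for ∧/∨):
  (∃w G(w)) ∨ (∀x ∀y (¬L(y,y) ∧ ¬P(x,y)))
All bound variables are already distinct, so no renaming is needed.
Extract every quantifier outward, since the variables are now distinct and don't occur free across branches:
  ∃w ∀x ∀y (G(w) ∨ ¬L(y,y) ∧ ¬P(x,y))
The quantifier ∃x sits under an odd number of negations (counting the antecedent side of each →), so it flips to ∀x.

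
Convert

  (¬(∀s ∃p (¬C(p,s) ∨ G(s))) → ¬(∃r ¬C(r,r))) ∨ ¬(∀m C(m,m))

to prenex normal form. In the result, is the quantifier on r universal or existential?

universal

First replace A → B with ¬A ∨ B.
  ¬¬(∀s ∃p (¬C(p,s) ∨ G(s))) ∨ ¬(∃r ¬C(r,r)) ∨ ¬(∀m C(m,m))
Push ¬ through the quantifiers and connectives to reach negation normal form:
  (∀s ∃p (¬C(p,s) ∨ G(s))) ∨ (∀r C(r,r)) ∨ (∃m ¬C(m,m))
All bound variables are already distinct, so no renaming is needed.
Finally move all quantifiers to the prefix:
  ∀s ∃p ∀r ∃m (¬C(p,s) ∨ G(s) ∨ C(r,r) ∨ ¬C(m,m))
The quantifier ∃r sits under an odd number of negations (counting the antecedent side of each →), so it flips to ∀r.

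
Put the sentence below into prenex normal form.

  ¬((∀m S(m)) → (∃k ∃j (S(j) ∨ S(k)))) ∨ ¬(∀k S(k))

∀m ∀k ∀j ∃x (S(m) ∧ ¬S(j) ∧ ¬S(k) ∨ ¬S(x))

Rewrite implications/biconditionals: A → B as ¬A ∨ B.
  ¬(¬(∀m S(m)) ∨ (∃k ∃j (S(j) ∨ S(k)))) ∨ ¬(∀k S(k))
Push ¬ through the quantifiers and connectives to reach negation normal form:
  (∀m S(m)) ∧ (∀k ∀j (¬S(j) ∧ ¬S(k))) ∨ (∃k ¬S(k))
Give each quantifier a distinct variable: k↦x.
  (∀m S(m)) ∧ (∀k ∀j (¬S(j) ∧ ¬S(k))) ∨ (∃x ¬S(x))
Extract every quantifier outward, since the variables are now distinct and don't occur free across branches:
  ∀m ∀k ∀j ∃x (S(m) ∧ ¬S(j) ∧ ¬S(k) ∨ ¬S(x))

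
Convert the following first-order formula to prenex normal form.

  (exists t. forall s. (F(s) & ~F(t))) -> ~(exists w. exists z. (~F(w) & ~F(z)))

forall t. exists s. forall w. forall z. (~F(s) | F(t) | F(w) | F(z))

Eliminate → and ↔ using ¬ and ∨.
  ~(exists t. forall s. (F(s) & ~F(t))) | ~(exists w. exists z. (~F(w) & ~F(z)))
Push ¬ through the quantifiers and connectives to reach negation normal form:
  (forall t. exists s. (~F(s) | F(t))) | (forall w. forall z. (F(w) | F(z)))
Finally move all quantifiers to the prefix:
  forall t. exists s. forall w. forall z. (~F(s) | F(t) | F(w) | F(z))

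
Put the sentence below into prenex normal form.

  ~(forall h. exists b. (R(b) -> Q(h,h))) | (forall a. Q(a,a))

Eliminate → and ↔ using ¬ and ∨.
  ~(forall h. exists b. (~R(b) | Q(h,h))) | (forall a. Q(a,a))
Move each ¬ inward, flipping quantifiers it crosses:
  (exists h. forall b. (R(b) & ~Q(h,h))) | (forall a. Q(a,a))
All bound variables are already distinct, so no renaming is needed.
Finally move all quantifiers to the prefix:
  exists h. forall b. forall a. (R(b) & ~Q(h,h) | Q(a,a))

exists h. forall b. forall a. (R(b) & ~Q(h,h) | Q(a,a))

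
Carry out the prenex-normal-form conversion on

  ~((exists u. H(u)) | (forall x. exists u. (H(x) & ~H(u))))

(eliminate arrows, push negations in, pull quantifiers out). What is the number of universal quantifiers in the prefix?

2

Move each ¬ inward, flipping quantifiers it crosses:
  (forall u. ~H(u)) & (exists x. forall u. (~H(x) | H(u)))
Standardize variables apart so no two quantifiers bind the same name: u↦c.
  (forall u. ~H(u)) & (exists x. forall c. (~H(x) | H(c)))
Finally move all quantifiers to the prefix:
  forall u. exists x. forall c. (~H(u) & (~H(x) | H(c)))
The prefix is forall u exists x forall c: 2 universal, 1 existential.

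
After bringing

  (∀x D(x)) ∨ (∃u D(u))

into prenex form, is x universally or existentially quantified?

All bound variables are already distinct, so no renaming is needed.
Pull the quantifiers to the front (each side's bound variable is not free in the other side):
  ∀x ∃u (D(x) ∨ D(u))
The quantifier ∀x sits under an even number of negations, so it remains universal.

universal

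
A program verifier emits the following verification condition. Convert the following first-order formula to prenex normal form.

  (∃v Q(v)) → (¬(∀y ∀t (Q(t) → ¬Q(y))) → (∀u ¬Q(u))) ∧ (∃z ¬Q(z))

Eliminate → and ↔ using ¬ and ∨.
  ¬(∃v Q(v)) ∨ (¬¬(∀y ∀t (¬Q(t) ∨ ¬Q(y))) ∨ (∀u ¬Q(u))) ∧ (∃z ¬Q(z))
Push ¬ through the quantifiers and connectives to reach negation normal form:
  (∀v ¬Q(v)) ∨ ((∀y ∀t (¬Q(t) ∨ ¬Q(y))) ∨ (∀u ¬Q(u))) ∧ (∃z ¬Q(z))
Pull the quantifiers to the front (each side's bound variable is not free in the other side):
  ∀v ∀y ∀t ∀u ∃z (¬Q(v) ∨ (¬Q(t) ∨ ¬Q(y) ∨ ¬Q(u)) ∧ ¬Q(z))

∀v ∀y ∀t ∀u ∃z (¬Q(v) ∨ (¬Q(t) ∨ ¬Q(y) ∨ ¬Q(u)) ∧ ¬Q(z))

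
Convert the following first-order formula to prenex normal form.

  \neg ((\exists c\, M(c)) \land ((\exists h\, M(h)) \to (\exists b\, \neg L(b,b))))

First replace A → B with ¬A ∨ B.
  \neg ((\exists c\, M(c)) \land (\neg (\exists h\, M(h)) \lor (\exists b\, \neg L(b,b))))
Push ¬ through the quantifiers and connectives to reach negation normal form:
  (\forall c\, \neg M(c)) \lor (\exists h\, M(h)) \land (\forall b\, L(b,b))
Extract every quantifier outward, since the variables are now distinct and don't occur free across branches:
  \forall c\, \exists h\, \forall b\, (\neg M(c) \lor M(h) \land L(b,b))

\forall c\, \exists h\, \forall b\, (\neg M(c) \lor M(h) \land L(b,b))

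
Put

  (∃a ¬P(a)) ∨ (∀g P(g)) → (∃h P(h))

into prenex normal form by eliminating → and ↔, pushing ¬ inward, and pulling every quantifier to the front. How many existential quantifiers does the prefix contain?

2

Rewrite implications/biconditionals: A → B as ¬A ∨ B.
  ¬((∃a ¬P(a)) ∨ (∀g P(g))) ∨ (∃h P(h))
Move each ¬ inward, flipping quantifiers it crosses:
  (∀a P(a)) ∧ (∃g ¬P(g)) ∨ (∃h P(h))
All bound variables are already distinct, so no renaming is needed.
Finally move all quantifiers to the prefix:
  ∀a ∃g ∃h (P(a) ∧ ¬P(g) ∨ P(h))
The prefix is ∀a ∃g ∃h: 1 universal, 2 existential.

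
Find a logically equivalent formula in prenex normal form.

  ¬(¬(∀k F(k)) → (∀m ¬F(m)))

Rewrite implications/biconditionals: A → B as ¬A ∨ B.
  ¬(¬¬(∀k F(k)) ∨ (∀m ¬F(m)))
Drive negations inward (¬∀x A ≡ ∃x ¬A, ¬∃x A ≡ ∀x ¬A, De Morgan for ∧/∨):
  (∃k ¬F(k)) ∧ (∃m F(m))
All bound variables are already distinct, so no renaming is needed.
Pull the quantifiers to the front (each side's bound variable is not free in the other side):
  ∃k ∃m (¬F(k) ∧ F(m))

∃k ∃m (¬F(k) ∧ F(m))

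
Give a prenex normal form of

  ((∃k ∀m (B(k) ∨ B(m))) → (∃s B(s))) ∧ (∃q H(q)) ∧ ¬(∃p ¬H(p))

First replace A → B with ¬A ∨ B.
  (¬(∃k ∀m (B(k) ∨ B(m))) ∨ (∃s B(s))) ∧ (∃q H(q)) ∧ ¬(∃p ¬H(p))
Drive negations inward (¬∀x A ≡ ∃x ¬A, ¬∃x A ≡ ∀x ¬A, De Morgan for ∧/∨):
  ((∀k ∃m (¬B(k) ∧ ¬B(m))) ∨ (∃s B(s))) ∧ (∃q H(q)) ∧ (∀p H(p))
Extract every quantifier outward, since the variables are now distinct and don't occur free across branches:
  ∀k ∃m ∃s ∃q ∀p ((¬B(k) ∧ ¬B(m) ∨ B(s)) ∧ H(q) ∧ H(p))

∀k ∃m ∃s ∃q ∀p ((¬B(k) ∧ ¬B(m) ∨ B(s)) ∧ H(q) ∧ H(p))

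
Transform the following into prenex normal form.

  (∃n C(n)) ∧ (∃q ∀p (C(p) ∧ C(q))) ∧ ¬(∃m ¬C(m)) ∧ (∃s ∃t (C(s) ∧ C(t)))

∃n ∃q ∀p ∀m ∃s ∃t (C(n) ∧ C(p) ∧ C(q) ∧ C(m) ∧ C(s) ∧ C(t))

Move each ¬ inward, flipping quantifiers it crosses:
  (∃n C(n)) ∧ (∃q ∀p (C(p) ∧ C(q))) ∧ (∀m C(m)) ∧ (∃s ∃t (C(s) ∧ C(t)))
All bound variables are already distinct, so no renaming is needed.
Extract every quantifier outward, since the variables are now distinct and don't occur free across branches:
  ∃n ∃q ∀p ∀m ∃s ∃t (C(n) ∧ C(p) ∧ C(q) ∧ C(m) ∧ C(s) ∧ C(t))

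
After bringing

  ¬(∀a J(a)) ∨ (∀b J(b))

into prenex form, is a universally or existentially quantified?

Push ¬ through the quantifiers and connectives to reach negation normal form:
  (∃a ¬J(a)) ∨ (∀b J(b))
Pull the quantifiers to the front (each side's bound variable is not free in the other side):
  ∃a ∀b (¬J(a) ∨ J(b))
The quantifier ∀a sits under an odd number of negations, so it flips to ∃a.

existential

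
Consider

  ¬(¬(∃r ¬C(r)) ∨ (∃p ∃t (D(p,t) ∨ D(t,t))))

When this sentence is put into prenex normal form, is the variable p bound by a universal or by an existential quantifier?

Push ¬ through the quantifiers and connectives to reach negation normal form:
  (∃r ¬C(r)) ∧ (∀p ∀t (¬D(p,t) ∧ ¬D(t,t)))
Finally move all quantifiers to the prefix:
  ∃r ∀p ∀t (¬C(r) ∧ ¬D(p,t) ∧ ¬D(t,t))
The quantifier ∃p sits under an odd number of negations, so it flips to ∀p.

universal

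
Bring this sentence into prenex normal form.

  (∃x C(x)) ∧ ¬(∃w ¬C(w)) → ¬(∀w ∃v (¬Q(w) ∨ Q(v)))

First replace A → B with ¬A ∨ B.
  ¬((∃x C(x)) ∧ ¬(∃w ¬C(w))) ∨ ¬(∀w ∃v (¬Q(w) ∨ Q(v)))
Push ¬ through the quantifiers and connectives to reach negation normal form:
  (∀x ¬C(x)) ∨ (∃w ¬C(w)) ∨ (∃w ∀v (Q(w) ∧ ¬Q(v)))
Standardize variables apart so no two quantifiers bind the same name: w↦c.
  (∀x ¬C(x)) ∨ (∃w ¬C(w)) ∨ (∃c ∀v (Q(c) ∧ ¬Q(v)))
Pull the quantifiers to the front (each side's bound variable is not free in the other side):
  ∀x ∃w ∃c ∀v (¬C(x) ∨ ¬C(w) ∨ Q(c) ∧ ¬Q(v))

∀x ∃w ∃c ∀v (¬C(x) ∨ ¬C(w) ∨ Q(c) ∧ ¬Q(v))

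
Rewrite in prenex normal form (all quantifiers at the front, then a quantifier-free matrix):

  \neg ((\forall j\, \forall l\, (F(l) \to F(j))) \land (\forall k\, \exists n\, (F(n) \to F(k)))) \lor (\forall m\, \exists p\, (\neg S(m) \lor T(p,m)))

First replace A → B with ¬A ∨ B.
  \neg ((\forall j\, \forall l\, (\neg F(l) \lor F(j))) \land (\forall k\, \exists n\, (\neg F(n) \lor F(k)))) \lor (\forall m\, \exists p\, (\neg S(m) \lor T(p,m)))
Push ¬ through the quantifiers and connectives to reach negation normal form:
  (\exists j\, \exists l\, (F(l) \land \neg F(j))) \lor (\exists k\, \forall n\, (F(n) \land \neg F(k))) \lor (\forall m\, \exists p\, (\neg S(m) \lor T(p,m)))
All bound variables are already distinct, so no renaming is needed.
Extract every quantifier outward, since the variables are now distinct and don't occur free across branches:
  \exists j\, \exists l\, \exists k\, \forall n\, \forall m\, \exists p\, (F(l) \land \neg F(j) \lor F(n) \land \neg F(k) \lor \neg S(m) \lor T(p,m))

\exists j\, \exists l\, \exists k\, \forall n\, \forall m\, \exists p\, (F(l) \land \neg F(j) \lor F(n) \land \neg F(k) \lor \neg S(m) \lor T(p,m))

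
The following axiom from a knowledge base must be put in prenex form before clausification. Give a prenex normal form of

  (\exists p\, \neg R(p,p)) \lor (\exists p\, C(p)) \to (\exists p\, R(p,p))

Eliminate → and ↔ using ¬ and ∨.
  \neg ((\exists p\, \neg R(p,p)) \lor (\exists p\, C(p))) \lor (\exists p\, R(p,p))
Drive negations inward (¬∀x A ≡ ∃x ¬A, ¬∃x A ≡ ∀x ¬A, De Morgan for ∧/∨):
  (\forall p\, R(p,p)) \land (\forall p\, \neg C(p)) \lor (\exists p\, R(p,p))
Standardize variables apart so no two quantifiers bind the same name: p↦y1, p↦q.
  (\forall p\, R(p,p)) \land (\forall y1\, \neg C(y1)) \lor (\exists q\, R(q,q))
Extract every quantifier outward, since the variables are now distinct and don't occur free across branches:
  \forall p\, \forall y1\, \exists q\, (R(p,p) \land \neg C(y1) \lor R(q,q))

\forall p\, \forall y1\, \exists q\, (R(p,p) \land \neg C(y1) \lor R(q,q))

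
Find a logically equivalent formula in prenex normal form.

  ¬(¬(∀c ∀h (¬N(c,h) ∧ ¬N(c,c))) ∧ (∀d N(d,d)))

Drive negations inward (¬∀x A ≡ ∃x ¬A, ¬∃x A ≡ ∀x ¬A, De Morgan for ∧/∨):
  (∀c ∀h (¬N(c,h) ∧ ¬N(c,c))) ∨ (∃d ¬N(d,d))
All bound variables are already distinct, so no renaming is needed.
Finally move all quantifiers to the prefix:
  ∀c ∀h ∃d (¬N(c,h) ∧ ¬N(c,c) ∨ ¬N(d,d))

∀c ∀h ∃d (¬N(c,h) ∧ ¬N(c,c) ∨ ¬N(d,d))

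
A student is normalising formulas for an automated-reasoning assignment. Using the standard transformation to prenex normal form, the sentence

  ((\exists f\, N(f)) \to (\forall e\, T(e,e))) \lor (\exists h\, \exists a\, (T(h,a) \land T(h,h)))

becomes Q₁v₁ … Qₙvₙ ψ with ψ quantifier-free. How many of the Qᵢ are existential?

Eliminate → and ↔ using ¬ and ∨.
  \neg (\exists f\, N(f)) \lor (\forall e\, T(e,e)) \lor (\exists h\, \exists a\, (T(h,a) \land T(h,h)))
Move each ¬ inward, flipping quantifiers it crosses:
  (\forall f\, \neg N(f)) \lor (\forall e\, T(e,e)) \lor (\exists h\, \exists a\, (T(h,a) \land T(h,h)))
Finally move all quantifiers to the prefix:
  \forall f\, \forall e\, \exists h\, \exists a\, (\neg N(f) \lor T(e,e) \lor T(h,a) \land T(h,h))
The prefix is \forall f \forall e \exists h \exists a: 2 universal, 2 existential.

2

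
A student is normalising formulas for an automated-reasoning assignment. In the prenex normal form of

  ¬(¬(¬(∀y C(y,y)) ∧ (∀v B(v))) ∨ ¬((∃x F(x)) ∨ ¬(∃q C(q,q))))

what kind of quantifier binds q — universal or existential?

universal

Move each ¬ inward, flipping quantifiers it crosses:
  (∃y ¬C(y,y)) ∧ (∀v B(v)) ∧ ((∃x F(x)) ∨ (∀q ¬C(q,q)))
All bound variables are already distinct, so no renaming is needed.
Extract every quantifier outward, since the variables are now distinct and don't occur free across branches:
  ∃y ∀v ∃x ∀q (¬C(y,y) ∧ B(v) ∧ (F(x) ∨ ¬C(q,q)))
The quantifier ∃q sits under an odd number of negations, so it flips to ∀q.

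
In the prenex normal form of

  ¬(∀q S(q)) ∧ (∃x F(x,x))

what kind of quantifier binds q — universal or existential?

Move each ¬ inward, flipping quantifiers it crosses:
  (∃q ¬S(q)) ∧ (∃x F(x,x))
Extract every quantifier outward, since the variables are now distinct and don't occur free across branches:
  ∃q ∃x (¬S(q) ∧ F(x,x))
The quantifier ∀q sits under an odd number of negations, so it flips to ∃q.

existential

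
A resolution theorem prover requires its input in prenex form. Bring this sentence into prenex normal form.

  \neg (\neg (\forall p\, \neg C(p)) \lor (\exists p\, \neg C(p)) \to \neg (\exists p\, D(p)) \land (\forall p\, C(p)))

\exists p\, \exists u1\, \exists t\, \exists v\, ((C(p) \lor \neg C(u1)) \land (D(t) \lor \neg C(v)))

First replace A → B with ¬A ∨ B.
  \neg (\neg (\neg (\forall p\, \neg C(p)) \lor (\exists p\, \neg C(p))) \lor \neg (\exists p\, D(p)) \land (\forall p\, C(p)))
Push ¬ through the quantifiers and connectives to reach negation normal form:
  ((\exists p\, C(p)) \lor (\exists p\, \neg C(p))) \land ((\exists p\, D(p)) \lor (\exists p\, \neg C(p)))
Give each quantifier a distinct variable: p↦u1, p↦t, p↦v.
  ((\exists p\, C(p)) \lor (\exists u1\, \neg C(u1))) \land ((\exists t\, D(t)) \lor (\exists v\, \neg C(v)))
Finally move all quantifiers to the prefix:
  \exists p\, \exists u1\, \exists t\, \exists v\, ((C(p) \lor \neg C(u1)) \land (D(t) \lor \neg C(v)))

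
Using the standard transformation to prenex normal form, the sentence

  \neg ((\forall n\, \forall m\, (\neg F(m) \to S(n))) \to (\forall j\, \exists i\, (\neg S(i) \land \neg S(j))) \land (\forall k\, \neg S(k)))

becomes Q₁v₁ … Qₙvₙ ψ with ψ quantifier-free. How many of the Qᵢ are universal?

3

First replace A → B with ¬A ∨ B.
  \neg (\neg (\forall n\, \forall m\, (\neg \neg F(m) \lor S(n))) \lor (\forall j\, \exists i\, (\neg S(i) \land \neg S(j))) \land (\forall k\, \neg S(k)))
Move each ¬ inward, flipping quantifiers it crosses:
  (\forall n\, \forall m\, (F(m) \lor S(n))) \land ((\exists j\, \forall i\, (S(i) \lor S(j))) \lor (\exists k\, S(k)))
All bound variables are already distinct, so no renaming is needed.
Finally move all quantifiers to the prefix:
  \forall n\, \forall m\, \exists j\, \forall i\, \exists k\, ((F(m) \lor S(n)) \land (S(i) \lor S(j) \lor S(k)))
The prefix is \forall n \forall m \exists j \forall i \exists k: 3 universal, 2 existential.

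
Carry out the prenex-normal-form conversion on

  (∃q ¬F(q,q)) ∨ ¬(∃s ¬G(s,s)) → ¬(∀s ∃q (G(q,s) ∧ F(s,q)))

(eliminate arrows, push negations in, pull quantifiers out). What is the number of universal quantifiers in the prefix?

Rewrite implications/biconditionals: A → B as ¬A ∨ B.
  ¬((∃q ¬F(q,q)) ∨ ¬(∃s ¬G(s,s))) ∨ ¬(∀s ∃q (G(q,s) ∧ F(s,q)))
Move each ¬ inward, flipping quantifiers it crosses:
  (∀q F(q,q)) ∧ (∃s ¬G(s,s)) ∨ (∃s ∀q (¬G(q,s) ∨ ¬F(s,q)))
Rename bound variables to avoid capture: s↦x, q↦u.
  (∀q F(q,q)) ∧ (∃s ¬G(s,s)) ∨ (∃x ∀u (¬G(u,x) ∨ ¬F(x,u)))
Extract every quantifier outward, since the variables are now distinct and don't occur free across branches:
  ∀q ∃s ∃x ∀u (F(q,q) ∧ ¬G(s,s) ∨ ¬G(u,x) ∨ ¬F(x,u))
The prefix is ∀q ∃s ∃x ∀u: 2 universal, 2 existential.

2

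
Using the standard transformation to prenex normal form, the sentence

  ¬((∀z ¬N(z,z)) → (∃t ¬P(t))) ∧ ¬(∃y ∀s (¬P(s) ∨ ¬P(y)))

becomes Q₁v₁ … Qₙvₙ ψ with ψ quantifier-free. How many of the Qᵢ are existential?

1

Eliminate → and ↔ using ¬ and ∨.
  ¬(¬(∀z ¬N(z,z)) ∨ (∃t ¬P(t))) ∧ ¬(∃y ∀s (¬P(s) ∨ ¬P(y)))
Drive negations inward (¬∀x A ≡ ∃x ¬A, ¬∃x A ≡ ∀x ¬A, De Morgan for ∧/∨):
  (∀z ¬N(z,z)) ∧ (∀t P(t)) ∧ (∀y ∃s (P(s) ∧ P(y)))
All bound variables are already distinct, so no renaming is needed.
Pull the quantifiers to the front (each side's bound variable is not free in the other side):
  ∀z ∀t ∀y ∃s (¬N(z,z) ∧ P(t) ∧ P(s) ∧ P(y))
The prefix is ∀z ∀t ∀y ∃s: 3 universal, 1 existential.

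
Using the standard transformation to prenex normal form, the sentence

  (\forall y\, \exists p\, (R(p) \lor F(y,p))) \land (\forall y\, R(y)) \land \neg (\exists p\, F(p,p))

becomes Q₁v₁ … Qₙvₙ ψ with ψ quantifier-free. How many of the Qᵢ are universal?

Push ¬ through the quantifiers and connectives to reach negation normal form:
  (\forall y\, \exists p\, (R(p) \lor F(y,p))) \land (\forall y\, R(y)) \land (\forall p\, \neg F(p,p))
Rename bound variables to avoid capture: y↦z, p↦y1.
  (\forall y\, \exists p\, (R(p) \lor F(y,p))) \land (\forall z\, R(z)) \land (\forall y1\, \neg F(y1,y1))
Pull the quantifiers to the front (each side's bound variable is not free in the other side):
  \forall y\, \exists p\, \forall z\, \forall y1\, ((R(p) \lor F(y,p)) \land R(z) \land \neg F(y1,y1))
The prefix is \forall y \exists p \forall z \forall y1: 3 universal, 1 existential.

3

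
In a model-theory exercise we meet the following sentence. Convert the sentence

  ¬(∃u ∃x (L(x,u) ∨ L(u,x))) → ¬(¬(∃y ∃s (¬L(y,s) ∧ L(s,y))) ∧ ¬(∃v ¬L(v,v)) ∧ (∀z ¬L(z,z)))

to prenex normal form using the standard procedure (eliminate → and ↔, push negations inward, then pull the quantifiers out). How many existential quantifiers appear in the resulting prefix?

6

First replace A → B with ¬A ∨ B.
  ¬¬(∃u ∃x (L(x,u) ∨ L(u,x))) ∨ ¬(¬(∃y ∃s (¬L(y,s) ∧ L(s,y))) ∧ ¬(∃v ¬L(v,v)) ∧ (∀z ¬L(z,z)))
Move each ¬ inward, flipping quantifiers it crosses:
  (∃u ∃x (L(x,u) ∨ L(u,x))) ∨ (∃y ∃s (¬L(y,s) ∧ L(s,y))) ∨ (∃v ¬L(v,v)) ∨ (∃z L(z,z))
All bound variables are already distinct, so no renaming is needed.
Pull the quantifiers to the front (each side's bound variable is not free in the other side):
  ∃u ∃x ∃y ∃s ∃v ∃z (L(x,u) ∨ L(u,x) ∨ ¬L(y,s) ∧ L(s,y) ∨ ¬L(v,v) ∨ L(z,z))
The prefix is ∃u ∃x ∃y ∃s ∃v ∃z: 0 universal, 6 existential.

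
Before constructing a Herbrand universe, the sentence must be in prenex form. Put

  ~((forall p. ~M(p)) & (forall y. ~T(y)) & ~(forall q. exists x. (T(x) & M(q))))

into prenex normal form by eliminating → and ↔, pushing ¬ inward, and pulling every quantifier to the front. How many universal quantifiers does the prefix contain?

1

Move each ¬ inward, flipping quantifiers it crosses:
  (exists p. M(p)) | (exists y. T(y)) | (forall q. exists x. (T(x) & M(q)))
All bound variables are already distinct, so no renaming is needed.
Pull the quantifiers to the front (each side's bound variable is not free in the other side):
  exists p. exists y. forall q. exists x. (M(p) | T(y) | T(x) & M(q))
The prefix is exists p exists y forall q exists x: 1 universal, 3 existential.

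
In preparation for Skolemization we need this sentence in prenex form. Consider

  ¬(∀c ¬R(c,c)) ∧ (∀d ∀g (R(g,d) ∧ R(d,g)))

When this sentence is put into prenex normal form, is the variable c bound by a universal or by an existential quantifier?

existential

Push ¬ through the quantifiers and connectives to reach negation normal form:
  (∃c R(c,c)) ∧ (∀d ∀g (R(g,d) ∧ R(d,g)))
Extract every quantifier outward, since the variables are now distinct and don't occur free across branches:
  ∃c ∀d ∀g (R(c,c) ∧ R(g,d) ∧ R(d,g))
The quantifier ∀c sits under an odd number of negations, so it flips to ∃c.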